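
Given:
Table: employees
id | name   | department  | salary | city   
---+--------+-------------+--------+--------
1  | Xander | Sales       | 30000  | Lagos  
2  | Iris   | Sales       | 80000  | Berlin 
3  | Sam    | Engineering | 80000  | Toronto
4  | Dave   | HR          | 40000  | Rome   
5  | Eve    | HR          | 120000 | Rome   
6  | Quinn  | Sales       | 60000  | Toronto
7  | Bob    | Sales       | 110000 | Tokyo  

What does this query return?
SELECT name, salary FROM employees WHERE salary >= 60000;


Filtering: salary >= 60000
Matching: 5 rows

5 rows:
Iris, 80000
Sam, 80000
Eve, 120000
Quinn, 60000
Bob, 110000


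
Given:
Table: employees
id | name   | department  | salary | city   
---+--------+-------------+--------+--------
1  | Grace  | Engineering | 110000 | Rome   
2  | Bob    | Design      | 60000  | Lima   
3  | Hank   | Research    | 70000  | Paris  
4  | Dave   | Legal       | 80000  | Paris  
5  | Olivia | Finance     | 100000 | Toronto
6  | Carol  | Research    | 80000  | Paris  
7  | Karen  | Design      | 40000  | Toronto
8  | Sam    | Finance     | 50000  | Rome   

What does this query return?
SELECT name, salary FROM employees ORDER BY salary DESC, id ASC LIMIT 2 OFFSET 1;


Sort by salary DESC (id ASC tiebreak), then skip 1 and take 2
Rows 2 through 3

2 rows:
Olivia, 100000
Dave, 80000


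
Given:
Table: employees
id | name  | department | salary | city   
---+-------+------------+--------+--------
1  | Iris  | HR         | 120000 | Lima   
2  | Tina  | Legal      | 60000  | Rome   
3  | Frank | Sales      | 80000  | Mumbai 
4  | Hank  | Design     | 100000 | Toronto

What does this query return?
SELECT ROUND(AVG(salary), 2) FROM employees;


SUM(salary) = 360000
COUNT = 4
ROUND(AVG, 2) = ROUND(360000 / 4, 2) = 90000.0

90000.0


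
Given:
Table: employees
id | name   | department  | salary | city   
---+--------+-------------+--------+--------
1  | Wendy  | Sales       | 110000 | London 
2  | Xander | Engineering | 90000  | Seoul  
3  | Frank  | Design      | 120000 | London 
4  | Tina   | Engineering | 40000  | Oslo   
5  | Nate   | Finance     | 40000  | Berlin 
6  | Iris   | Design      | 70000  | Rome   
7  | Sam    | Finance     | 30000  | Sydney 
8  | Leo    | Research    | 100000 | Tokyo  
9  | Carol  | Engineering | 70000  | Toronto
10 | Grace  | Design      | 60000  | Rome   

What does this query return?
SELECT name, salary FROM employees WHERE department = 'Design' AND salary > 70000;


Filtering: department = 'Design' AND salary > 70000
Matching: 1 rows

1 rows:
Frank, 120000


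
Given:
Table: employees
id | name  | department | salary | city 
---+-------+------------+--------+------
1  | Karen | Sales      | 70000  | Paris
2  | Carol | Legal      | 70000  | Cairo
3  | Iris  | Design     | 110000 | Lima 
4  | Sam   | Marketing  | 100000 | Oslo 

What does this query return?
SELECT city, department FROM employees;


Projecting columns: city, department

4 rows:
Paris, Sales
Cairo, Legal
Lima, Design
Oslo, Marketing


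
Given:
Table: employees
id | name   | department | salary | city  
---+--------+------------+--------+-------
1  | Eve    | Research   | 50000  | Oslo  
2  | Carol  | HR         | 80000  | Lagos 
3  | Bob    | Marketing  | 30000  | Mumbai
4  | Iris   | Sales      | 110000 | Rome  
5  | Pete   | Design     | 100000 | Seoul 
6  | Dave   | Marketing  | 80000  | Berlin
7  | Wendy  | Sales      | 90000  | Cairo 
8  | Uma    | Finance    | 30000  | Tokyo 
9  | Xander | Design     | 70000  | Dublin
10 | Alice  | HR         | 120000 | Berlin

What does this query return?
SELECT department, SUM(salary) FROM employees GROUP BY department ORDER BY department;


Summing salary within each department:
  Design: 100000 + 70000 = 170000
  Finance: 30000 = 30000
  HR: 80000 + 120000 = 200000
  Marketing: 30000 + 80000 = 110000
  Research: 50000 = 50000
  Sales: 110000 + 90000 = 200000


6 groups:
Design, 170000
Finance, 30000
HR, 200000
Marketing, 110000
Research, 50000
Sales, 200000


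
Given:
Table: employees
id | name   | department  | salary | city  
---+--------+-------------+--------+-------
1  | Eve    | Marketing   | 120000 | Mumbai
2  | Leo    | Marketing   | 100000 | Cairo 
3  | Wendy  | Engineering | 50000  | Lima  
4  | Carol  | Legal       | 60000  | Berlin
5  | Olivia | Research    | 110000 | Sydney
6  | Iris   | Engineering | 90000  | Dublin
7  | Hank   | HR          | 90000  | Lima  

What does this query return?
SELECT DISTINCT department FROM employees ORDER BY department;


All 'department' values (row order): Marketing, Marketing, Engineering, Legal, Research, Engineering, HR
Removing duplicates leaves 5 unique value(s).

5 values:
Engineering
HR
Legal
Marketing
Research


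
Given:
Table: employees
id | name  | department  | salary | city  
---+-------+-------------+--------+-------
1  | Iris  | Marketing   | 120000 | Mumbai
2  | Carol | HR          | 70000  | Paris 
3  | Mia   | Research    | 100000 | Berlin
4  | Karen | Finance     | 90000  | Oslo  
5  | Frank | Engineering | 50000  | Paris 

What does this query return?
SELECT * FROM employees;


SELECT * returns all 5 rows with all columns

5 rows:
1, Iris, Marketing, 120000, Mumbai
2, Carol, HR, 70000, Paris
3, Mia, Research, 100000, Berlin
4, Karen, Finance, 90000, Oslo
5, Frank, Engineering, 50000, Paris


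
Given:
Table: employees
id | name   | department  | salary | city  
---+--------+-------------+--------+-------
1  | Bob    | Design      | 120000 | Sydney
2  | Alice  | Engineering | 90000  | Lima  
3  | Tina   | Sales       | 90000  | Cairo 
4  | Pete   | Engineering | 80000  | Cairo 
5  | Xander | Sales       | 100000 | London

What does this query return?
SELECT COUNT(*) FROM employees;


COUNT(*) counts all rows

5


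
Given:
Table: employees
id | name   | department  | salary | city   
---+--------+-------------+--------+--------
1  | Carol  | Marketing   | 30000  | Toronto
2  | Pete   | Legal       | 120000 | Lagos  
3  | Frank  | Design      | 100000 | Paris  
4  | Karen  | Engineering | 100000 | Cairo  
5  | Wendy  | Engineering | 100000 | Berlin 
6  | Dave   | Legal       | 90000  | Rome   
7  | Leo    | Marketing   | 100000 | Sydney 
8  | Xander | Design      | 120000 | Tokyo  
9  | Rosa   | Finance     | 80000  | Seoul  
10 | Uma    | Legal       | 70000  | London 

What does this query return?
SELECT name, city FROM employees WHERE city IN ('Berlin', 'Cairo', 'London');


Filtering: city IN ('Berlin', 'Cairo', 'London')
Matching: 3 rows

3 rows:
Karen, Cairo
Wendy, Berlin
Uma, London


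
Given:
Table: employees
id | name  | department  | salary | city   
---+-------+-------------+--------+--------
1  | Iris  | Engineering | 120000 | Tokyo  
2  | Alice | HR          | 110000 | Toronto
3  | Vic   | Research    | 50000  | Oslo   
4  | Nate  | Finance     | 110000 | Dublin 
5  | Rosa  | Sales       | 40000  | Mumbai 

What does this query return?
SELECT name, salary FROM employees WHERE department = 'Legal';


Filtering: department = 'Legal'
Matching rows: 0

Empty result set (0 rows)


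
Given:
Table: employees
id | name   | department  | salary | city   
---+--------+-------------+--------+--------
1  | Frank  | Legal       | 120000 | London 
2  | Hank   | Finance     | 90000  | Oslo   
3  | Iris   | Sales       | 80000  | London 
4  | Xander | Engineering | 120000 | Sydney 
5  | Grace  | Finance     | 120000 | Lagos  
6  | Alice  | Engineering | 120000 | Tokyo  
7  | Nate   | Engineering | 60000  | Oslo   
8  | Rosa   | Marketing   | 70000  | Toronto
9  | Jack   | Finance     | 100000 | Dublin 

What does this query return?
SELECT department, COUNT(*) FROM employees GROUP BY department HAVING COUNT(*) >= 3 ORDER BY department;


Groups with count >= 3:
  Engineering: 3 -> PASS
  Finance: 3 -> PASS
  Legal: 1 -> filtered out
  Marketing: 1 -> filtered out
  Sales: 1 -> filtered out


2 groups:
Engineering, 3
Finance, 3


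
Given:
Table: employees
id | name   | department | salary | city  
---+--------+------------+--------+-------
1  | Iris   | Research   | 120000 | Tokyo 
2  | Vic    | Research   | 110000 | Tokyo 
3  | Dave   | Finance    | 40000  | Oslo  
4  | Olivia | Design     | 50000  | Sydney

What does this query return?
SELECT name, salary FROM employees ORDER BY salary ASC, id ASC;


Sorting by salary ASC, then id ASC for ties

4 rows:
Dave, 40000
Olivia, 50000
Vic, 110000
Iris, 120000


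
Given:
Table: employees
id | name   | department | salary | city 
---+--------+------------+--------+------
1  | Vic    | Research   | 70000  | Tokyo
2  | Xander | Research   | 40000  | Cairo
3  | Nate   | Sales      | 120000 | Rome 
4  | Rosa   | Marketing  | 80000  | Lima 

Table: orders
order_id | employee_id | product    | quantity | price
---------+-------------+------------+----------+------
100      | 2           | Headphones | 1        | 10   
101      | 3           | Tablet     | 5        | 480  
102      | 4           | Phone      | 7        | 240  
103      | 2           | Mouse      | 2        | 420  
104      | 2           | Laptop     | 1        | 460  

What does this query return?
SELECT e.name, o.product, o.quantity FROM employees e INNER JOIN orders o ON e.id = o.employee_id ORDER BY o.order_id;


Joining employees.id = orders.employee_id:
  employee Xander (id=2) -> order Headphones
  employee Nate (id=3) -> order Tablet
  employee Rosa (id=4) -> order Phone
  employee Xander (id=2) -> order Mouse
  employee Xander (id=2) -> order Laptop


5 rows:
Xander, Headphones, 1
Nate, Tablet, 5
Rosa, Phone, 7
Xander, Mouse, 2
Xander, Laptop, 1


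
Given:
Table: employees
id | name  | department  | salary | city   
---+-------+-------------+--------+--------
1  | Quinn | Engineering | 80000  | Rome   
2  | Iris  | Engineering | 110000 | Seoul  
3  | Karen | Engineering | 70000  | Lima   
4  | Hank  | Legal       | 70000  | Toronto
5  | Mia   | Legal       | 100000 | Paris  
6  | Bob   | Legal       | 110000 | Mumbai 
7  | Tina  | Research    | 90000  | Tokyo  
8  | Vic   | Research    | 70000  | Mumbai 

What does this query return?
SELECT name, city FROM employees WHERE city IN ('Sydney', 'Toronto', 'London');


Filtering: city IN ('Sydney', 'Toronto', 'London')
Matching: 1 rows

1 rows:
Hank, Toronto


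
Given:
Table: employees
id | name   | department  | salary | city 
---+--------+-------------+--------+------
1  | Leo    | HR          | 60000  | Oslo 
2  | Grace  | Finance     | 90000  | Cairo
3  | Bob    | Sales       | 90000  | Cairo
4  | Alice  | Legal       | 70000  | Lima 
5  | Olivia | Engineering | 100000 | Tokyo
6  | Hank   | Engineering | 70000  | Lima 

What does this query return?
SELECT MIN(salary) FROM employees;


Salaries: 60000, 90000, 90000, 70000, 100000, 70000
MIN = 60000

60000


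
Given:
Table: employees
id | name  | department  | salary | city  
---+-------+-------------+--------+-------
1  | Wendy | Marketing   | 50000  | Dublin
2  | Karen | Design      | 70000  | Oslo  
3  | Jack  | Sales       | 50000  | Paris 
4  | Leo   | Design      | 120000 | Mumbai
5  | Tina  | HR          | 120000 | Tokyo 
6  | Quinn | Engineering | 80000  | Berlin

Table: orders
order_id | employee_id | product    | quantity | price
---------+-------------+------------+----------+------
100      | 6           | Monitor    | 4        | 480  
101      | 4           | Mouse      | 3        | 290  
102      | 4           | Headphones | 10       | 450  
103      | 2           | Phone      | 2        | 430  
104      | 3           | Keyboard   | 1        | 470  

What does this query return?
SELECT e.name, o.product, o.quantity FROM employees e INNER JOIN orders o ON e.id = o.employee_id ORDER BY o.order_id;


Joining employees.id = orders.employee_id:
  employee Quinn (id=6) -> order Monitor
  employee Leo (id=4) -> order Mouse
  employee Leo (id=4) -> order Headphones
  employee Karen (id=2) -> order Phone
  employee Jack (id=3) -> order Keyboard


5 rows:
Quinn, Monitor, 4
Leo, Mouse, 3
Leo, Headphones, 10
Karen, Phone, 2
Jack, Keyboard, 1


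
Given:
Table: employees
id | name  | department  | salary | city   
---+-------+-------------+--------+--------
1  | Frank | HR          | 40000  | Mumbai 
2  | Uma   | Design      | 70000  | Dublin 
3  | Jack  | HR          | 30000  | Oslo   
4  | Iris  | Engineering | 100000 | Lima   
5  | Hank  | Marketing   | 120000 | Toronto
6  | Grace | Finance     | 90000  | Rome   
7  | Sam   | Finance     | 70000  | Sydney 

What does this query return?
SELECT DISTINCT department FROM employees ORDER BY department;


All 'department' values (row order): HR, Design, HR, Engineering, Marketing, Finance, Finance
Removing duplicates leaves 5 unique value(s).

5 values:
Design
Engineering
Finance
HR
Marketing


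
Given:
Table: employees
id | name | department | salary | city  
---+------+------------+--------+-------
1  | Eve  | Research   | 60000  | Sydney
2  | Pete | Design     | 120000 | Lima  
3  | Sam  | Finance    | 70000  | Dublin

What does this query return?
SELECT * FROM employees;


SELECT * returns all 3 rows with all columns

3 rows:
1, Eve, Research, 60000, Sydney
2, Pete, Design, 120000, Lima
3, Sam, Finance, 70000, Dublin


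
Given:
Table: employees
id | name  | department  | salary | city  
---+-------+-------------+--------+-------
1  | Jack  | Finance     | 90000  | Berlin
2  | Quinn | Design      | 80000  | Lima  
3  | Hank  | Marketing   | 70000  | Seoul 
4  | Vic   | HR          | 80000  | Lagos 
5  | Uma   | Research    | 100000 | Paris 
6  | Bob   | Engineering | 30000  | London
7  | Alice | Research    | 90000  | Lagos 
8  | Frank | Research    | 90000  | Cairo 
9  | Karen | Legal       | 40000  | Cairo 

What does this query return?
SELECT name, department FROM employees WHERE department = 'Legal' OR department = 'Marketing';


Filtering: department = 'Legal' OR 'Marketing'
Matching: 2 rows

2 rows:
Hank, Marketing
Karen, Legal


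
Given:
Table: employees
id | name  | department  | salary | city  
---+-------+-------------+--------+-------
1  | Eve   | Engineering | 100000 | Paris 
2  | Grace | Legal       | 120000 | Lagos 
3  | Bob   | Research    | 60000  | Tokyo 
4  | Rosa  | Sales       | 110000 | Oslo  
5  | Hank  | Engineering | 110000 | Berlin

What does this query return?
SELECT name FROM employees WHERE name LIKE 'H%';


LIKE 'H%' matches names starting with 'H'
Matching: 1

1 rows:
Hank


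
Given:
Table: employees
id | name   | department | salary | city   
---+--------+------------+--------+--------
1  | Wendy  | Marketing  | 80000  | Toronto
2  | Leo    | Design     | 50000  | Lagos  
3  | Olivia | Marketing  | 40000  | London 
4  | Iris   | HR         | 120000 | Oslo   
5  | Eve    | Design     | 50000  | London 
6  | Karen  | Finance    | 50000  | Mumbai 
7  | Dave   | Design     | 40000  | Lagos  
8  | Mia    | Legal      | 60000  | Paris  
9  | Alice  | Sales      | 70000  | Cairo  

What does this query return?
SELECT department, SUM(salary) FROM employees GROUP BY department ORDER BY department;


Summing salary within each department:
  Design: 50000 + 50000 + 40000 = 140000
  Finance: 50000 = 50000
  HR: 120000 = 120000
  Legal: 60000 = 60000
  Marketing: 80000 + 40000 = 120000
  Sales: 70000 = 70000


6 groups:
Design, 140000
Finance, 50000
HR, 120000
Legal, 60000
Marketing, 120000
Sales, 70000


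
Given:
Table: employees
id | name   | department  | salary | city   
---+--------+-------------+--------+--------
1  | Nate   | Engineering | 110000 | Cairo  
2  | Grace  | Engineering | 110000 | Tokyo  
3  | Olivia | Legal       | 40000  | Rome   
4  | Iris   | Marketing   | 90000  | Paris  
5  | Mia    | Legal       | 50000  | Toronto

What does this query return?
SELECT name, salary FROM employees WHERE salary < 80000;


Filtering: salary < 80000
Matching: 2 rows

2 rows:
Olivia, 40000
Mia, 50000


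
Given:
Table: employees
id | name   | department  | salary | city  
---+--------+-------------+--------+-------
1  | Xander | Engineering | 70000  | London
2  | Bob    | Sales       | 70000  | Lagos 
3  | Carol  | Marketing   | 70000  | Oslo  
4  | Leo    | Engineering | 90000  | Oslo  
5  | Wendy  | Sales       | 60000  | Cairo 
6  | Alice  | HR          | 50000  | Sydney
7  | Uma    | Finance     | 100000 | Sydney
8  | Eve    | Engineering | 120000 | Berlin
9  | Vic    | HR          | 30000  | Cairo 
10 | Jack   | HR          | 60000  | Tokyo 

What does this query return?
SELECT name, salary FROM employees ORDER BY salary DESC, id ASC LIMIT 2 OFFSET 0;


Sort by salary DESC (id ASC tiebreak), then skip 0 and take 2
Rows 1 through 2

2 rows:
Eve, 120000
Uma, 100000


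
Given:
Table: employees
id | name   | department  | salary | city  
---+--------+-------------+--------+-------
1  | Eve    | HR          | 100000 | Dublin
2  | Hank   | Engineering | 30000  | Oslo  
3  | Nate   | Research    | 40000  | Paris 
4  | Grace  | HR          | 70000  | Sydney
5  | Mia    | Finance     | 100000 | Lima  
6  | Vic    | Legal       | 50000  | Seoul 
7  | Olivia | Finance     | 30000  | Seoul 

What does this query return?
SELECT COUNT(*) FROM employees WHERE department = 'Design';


Counting rows where department = 'Design'


0


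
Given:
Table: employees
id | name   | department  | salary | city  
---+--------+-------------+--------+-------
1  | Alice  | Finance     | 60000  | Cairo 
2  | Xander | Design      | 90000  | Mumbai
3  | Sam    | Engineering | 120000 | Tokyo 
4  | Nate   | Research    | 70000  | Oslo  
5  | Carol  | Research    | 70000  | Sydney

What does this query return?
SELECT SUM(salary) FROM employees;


SUM(salary) = 60000 + 90000 + 120000 + 70000 + 70000 = 410000

410000


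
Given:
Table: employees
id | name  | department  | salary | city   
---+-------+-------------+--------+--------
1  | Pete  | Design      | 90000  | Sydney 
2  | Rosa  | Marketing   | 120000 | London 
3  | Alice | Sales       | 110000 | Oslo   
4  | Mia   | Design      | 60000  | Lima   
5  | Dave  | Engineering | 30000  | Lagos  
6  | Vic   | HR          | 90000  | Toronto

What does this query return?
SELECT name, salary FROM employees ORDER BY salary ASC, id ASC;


Sorting by salary ASC, then id ASC for ties

6 rows:
Dave, 30000
Mia, 60000
Pete, 90000
Vic, 90000
Alice, 110000
Rosa, 120000


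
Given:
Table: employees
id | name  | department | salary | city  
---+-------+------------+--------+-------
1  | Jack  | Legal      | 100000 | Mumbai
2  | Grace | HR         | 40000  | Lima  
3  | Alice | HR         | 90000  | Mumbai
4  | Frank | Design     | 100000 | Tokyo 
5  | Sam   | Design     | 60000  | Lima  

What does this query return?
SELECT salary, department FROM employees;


Projecting columns: salary, department

5 rows:
100000, Legal
40000, HR
90000, HR
100000, Design
60000, Design


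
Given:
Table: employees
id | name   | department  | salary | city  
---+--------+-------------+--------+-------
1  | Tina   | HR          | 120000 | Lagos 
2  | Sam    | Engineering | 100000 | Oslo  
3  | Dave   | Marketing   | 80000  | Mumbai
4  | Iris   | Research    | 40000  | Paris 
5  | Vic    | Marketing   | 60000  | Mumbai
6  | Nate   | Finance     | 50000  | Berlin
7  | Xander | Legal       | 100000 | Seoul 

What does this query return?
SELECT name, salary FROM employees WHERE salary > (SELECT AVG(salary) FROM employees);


Subquery: AVG(salary) = 78571.43
Filtering: salary > 78571.43
  Tina (120000) -> MATCH
  Sam (100000) -> MATCH
  Dave (80000) -> MATCH
  Xander (100000) -> MATCH


4 rows:
Tina, 120000
Sam, 100000
Dave, 80000
Xander, 100000


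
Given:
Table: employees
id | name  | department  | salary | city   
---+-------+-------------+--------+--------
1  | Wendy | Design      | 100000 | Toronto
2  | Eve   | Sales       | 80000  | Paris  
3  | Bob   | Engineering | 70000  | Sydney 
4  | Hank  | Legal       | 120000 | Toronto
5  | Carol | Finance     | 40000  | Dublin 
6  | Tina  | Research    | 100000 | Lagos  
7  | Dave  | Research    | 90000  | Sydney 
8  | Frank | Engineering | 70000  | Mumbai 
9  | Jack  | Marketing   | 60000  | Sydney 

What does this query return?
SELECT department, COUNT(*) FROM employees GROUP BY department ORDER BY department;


Assigning each row to its department group:
  Wendy -> Design
  Eve -> Sales
  Bob -> Engineering
  Hank -> Legal
  Carol -> Finance
  Tina -> Research
  Dave -> Research
  Frank -> Engineering
  Jack -> Marketing


7 groups:
Design, 1
Engineering, 2
Finance, 1
Legal, 1
Marketing, 1
Research, 2
Sales, 1


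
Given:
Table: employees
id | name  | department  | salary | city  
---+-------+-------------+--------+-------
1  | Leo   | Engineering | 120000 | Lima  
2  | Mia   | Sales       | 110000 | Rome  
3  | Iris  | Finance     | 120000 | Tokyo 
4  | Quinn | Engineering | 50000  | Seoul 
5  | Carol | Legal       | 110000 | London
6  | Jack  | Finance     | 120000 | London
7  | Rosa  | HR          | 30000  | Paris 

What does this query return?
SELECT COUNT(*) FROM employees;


COUNT(*) counts all rows

7


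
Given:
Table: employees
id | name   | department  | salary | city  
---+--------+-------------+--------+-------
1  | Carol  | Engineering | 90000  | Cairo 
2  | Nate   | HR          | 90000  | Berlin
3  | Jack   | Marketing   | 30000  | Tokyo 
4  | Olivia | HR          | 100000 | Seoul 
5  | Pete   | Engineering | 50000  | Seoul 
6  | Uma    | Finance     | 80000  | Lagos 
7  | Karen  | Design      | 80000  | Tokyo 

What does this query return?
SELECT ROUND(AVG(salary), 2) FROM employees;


SUM(salary) = 520000
COUNT = 7
ROUND(AVG, 2) = ROUND(520000 / 7, 2) = 74285.71

74285.71


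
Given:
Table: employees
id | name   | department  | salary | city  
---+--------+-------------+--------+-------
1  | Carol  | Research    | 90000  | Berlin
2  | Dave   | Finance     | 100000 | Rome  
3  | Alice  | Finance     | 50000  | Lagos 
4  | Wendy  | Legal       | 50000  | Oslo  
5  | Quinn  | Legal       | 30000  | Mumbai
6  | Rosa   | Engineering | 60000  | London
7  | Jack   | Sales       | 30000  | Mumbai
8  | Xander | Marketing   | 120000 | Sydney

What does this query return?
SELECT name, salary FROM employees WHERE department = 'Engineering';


Filtering: department = 'Engineering'
Matching rows: 1

1 rows:
Rosa, 60000


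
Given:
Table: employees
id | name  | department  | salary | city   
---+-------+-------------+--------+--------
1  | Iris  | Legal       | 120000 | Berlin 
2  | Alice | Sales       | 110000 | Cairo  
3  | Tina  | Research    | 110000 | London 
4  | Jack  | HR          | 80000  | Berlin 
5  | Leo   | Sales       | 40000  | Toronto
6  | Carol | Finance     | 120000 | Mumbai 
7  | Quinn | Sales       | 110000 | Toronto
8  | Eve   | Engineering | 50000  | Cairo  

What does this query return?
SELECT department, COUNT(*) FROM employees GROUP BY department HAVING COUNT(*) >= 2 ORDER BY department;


Groups with count >= 2:
  Sales: 3 -> PASS
  Engineering: 1 -> filtered out
  Finance: 1 -> filtered out
  HR: 1 -> filtered out
  Legal: 1 -> filtered out
  Research: 1 -> filtered out


1 groups:
Sales, 3


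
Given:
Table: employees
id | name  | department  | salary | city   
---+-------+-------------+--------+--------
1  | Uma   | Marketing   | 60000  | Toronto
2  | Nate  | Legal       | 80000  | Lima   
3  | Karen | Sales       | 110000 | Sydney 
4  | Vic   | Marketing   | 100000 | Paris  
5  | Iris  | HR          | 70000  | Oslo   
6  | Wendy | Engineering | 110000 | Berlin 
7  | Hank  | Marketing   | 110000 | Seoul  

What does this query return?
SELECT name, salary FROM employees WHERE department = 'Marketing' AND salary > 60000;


Filtering: department = 'Marketing' AND salary > 60000
Matching: 2 rows

2 rows:
Vic, 100000
Hank, 110000


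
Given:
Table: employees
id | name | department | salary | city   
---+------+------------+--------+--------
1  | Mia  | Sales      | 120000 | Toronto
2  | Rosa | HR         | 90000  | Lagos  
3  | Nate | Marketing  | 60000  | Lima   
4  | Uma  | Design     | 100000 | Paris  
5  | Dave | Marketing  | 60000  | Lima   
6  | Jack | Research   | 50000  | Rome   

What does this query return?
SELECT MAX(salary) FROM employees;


Salaries: 120000, 90000, 60000, 100000, 60000, 50000
MAX = 120000

120000


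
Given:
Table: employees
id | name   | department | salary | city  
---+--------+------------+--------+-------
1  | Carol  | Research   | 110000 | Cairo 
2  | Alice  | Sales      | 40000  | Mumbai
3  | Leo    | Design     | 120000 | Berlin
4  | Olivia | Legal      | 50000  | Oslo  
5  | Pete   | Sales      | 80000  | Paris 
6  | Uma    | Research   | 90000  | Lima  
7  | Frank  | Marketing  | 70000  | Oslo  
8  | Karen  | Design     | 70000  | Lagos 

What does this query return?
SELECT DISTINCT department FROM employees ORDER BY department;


All 'department' values (row order): Research, Sales, Design, Legal, Sales, Research, Marketing, Design
Removing duplicates leaves 5 unique value(s).

5 values:
Design
Legal
Marketing
Research
Sales


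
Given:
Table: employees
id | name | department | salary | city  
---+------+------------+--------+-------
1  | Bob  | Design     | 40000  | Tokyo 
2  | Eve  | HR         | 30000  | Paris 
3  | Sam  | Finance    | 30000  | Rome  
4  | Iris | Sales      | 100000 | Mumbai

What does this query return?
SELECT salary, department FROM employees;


Projecting columns: salary, department

4 rows:
40000, Design
30000, HR
30000, Finance
100000, Sales


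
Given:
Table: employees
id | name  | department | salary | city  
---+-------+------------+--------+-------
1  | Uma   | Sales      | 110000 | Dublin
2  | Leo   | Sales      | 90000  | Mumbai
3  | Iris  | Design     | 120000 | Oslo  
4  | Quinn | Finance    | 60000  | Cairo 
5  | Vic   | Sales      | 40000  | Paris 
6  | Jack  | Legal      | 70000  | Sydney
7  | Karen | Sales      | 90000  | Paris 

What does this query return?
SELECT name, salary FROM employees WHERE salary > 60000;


Filtering: salary > 60000
Matching: 5 rows

5 rows:
Uma, 110000
Leo, 90000
Iris, 120000
Jack, 70000
Karen, 90000


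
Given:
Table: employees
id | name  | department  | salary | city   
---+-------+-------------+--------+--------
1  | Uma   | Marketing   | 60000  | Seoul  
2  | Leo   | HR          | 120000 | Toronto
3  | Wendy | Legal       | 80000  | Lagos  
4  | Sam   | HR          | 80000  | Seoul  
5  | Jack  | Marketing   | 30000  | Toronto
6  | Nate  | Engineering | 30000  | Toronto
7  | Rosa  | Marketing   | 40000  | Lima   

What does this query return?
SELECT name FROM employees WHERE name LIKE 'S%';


LIKE 'S%' matches names starting with 'S'
Matching: 1

1 rows:
Sam


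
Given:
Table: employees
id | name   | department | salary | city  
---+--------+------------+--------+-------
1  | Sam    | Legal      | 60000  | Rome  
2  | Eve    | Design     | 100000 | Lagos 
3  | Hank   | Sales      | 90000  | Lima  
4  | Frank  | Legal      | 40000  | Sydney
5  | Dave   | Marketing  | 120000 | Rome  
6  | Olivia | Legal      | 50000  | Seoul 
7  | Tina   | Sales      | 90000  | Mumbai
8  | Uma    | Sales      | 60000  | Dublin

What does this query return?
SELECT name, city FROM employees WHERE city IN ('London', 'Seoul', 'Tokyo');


Filtering: city IN ('London', 'Seoul', 'Tokyo')
Matching: 1 rows

1 rows:
Olivia, Seoul


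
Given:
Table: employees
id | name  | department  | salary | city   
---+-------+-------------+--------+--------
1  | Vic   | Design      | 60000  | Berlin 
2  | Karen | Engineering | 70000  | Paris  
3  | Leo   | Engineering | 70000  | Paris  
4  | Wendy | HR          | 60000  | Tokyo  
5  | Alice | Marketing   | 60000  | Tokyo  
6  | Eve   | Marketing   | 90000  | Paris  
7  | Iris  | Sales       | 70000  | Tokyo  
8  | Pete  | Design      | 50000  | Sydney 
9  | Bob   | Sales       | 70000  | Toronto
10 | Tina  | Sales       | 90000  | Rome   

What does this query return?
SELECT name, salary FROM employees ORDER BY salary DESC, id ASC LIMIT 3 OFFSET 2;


Sort by salary DESC (id ASC tiebreak), then skip 2 and take 3
Rows 3 through 5

3 rows:
Karen, 70000
Leo, 70000
Iris, 70000


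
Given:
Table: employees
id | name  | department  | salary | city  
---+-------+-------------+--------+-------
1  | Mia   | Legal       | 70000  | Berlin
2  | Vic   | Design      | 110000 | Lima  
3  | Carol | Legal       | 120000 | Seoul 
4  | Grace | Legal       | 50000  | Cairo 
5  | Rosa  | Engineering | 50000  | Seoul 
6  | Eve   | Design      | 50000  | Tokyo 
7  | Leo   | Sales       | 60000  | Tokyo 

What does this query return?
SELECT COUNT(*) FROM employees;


COUNT(*) counts all rows

7


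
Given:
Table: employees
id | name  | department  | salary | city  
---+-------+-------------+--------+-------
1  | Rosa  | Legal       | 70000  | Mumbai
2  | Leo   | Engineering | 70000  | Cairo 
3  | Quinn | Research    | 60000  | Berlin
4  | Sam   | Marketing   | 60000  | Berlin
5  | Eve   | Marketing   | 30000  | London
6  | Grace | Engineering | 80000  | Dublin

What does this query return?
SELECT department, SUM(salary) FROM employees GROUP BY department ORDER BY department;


Summing salary within each department:
  Engineering: 70000 + 80000 = 150000
  Legal: 70000 = 70000
  Marketing: 60000 + 30000 = 90000
  Research: 60000 = 60000


4 groups:
Engineering, 150000
Legal, 70000
Marketing, 90000
Research, 60000


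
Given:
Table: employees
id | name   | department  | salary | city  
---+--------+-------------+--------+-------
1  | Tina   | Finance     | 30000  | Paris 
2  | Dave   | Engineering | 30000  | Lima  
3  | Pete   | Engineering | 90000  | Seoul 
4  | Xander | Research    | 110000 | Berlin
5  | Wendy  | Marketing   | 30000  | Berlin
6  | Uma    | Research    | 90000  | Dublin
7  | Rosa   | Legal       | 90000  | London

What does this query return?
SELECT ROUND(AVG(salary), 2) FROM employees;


SUM(salary) = 470000
COUNT = 7
ROUND(AVG, 2) = ROUND(470000 / 7, 2) = 67142.86

67142.86


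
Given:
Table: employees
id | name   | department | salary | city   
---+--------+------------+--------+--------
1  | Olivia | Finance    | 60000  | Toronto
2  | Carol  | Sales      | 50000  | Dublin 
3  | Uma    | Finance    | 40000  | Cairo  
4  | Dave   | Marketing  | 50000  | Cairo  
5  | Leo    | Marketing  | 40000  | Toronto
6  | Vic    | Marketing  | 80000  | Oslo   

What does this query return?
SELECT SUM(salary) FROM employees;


SUM(salary) = 60000 + 50000 + 40000 + 50000 + 40000 + 80000 = 320000

320000


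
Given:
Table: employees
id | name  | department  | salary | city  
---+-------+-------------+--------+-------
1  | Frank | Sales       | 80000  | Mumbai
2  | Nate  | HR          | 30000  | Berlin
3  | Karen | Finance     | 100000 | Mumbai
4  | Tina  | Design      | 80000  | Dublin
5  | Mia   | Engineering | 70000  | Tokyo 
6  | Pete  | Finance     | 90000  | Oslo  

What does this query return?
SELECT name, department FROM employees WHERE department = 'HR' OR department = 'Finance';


Filtering: department = 'HR' OR 'Finance'
Matching: 3 rows

3 rows:
Nate, HR
Karen, Finance
Pete, Finance


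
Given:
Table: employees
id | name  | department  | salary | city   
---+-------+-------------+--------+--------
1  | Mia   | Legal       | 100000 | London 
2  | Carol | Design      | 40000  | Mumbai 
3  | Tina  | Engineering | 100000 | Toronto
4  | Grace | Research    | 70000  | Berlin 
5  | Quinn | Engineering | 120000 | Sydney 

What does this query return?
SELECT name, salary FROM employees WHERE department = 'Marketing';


Filtering: department = 'Marketing'
Matching rows: 0

Empty result set (0 rows)


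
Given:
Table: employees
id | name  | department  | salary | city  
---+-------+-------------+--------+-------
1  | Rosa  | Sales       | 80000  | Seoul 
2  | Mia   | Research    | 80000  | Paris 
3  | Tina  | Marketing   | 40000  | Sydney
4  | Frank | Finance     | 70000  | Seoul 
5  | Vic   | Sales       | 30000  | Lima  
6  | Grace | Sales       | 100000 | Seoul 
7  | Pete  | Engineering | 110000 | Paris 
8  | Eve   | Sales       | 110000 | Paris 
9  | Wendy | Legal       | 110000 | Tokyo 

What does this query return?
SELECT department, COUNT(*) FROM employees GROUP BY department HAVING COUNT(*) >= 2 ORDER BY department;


Groups with count >= 2:
  Sales: 4 -> PASS
  Engineering: 1 -> filtered out
  Finance: 1 -> filtered out
  Legal: 1 -> filtered out
  Marketing: 1 -> filtered out
  Research: 1 -> filtered out


1 groups:
Sales, 4


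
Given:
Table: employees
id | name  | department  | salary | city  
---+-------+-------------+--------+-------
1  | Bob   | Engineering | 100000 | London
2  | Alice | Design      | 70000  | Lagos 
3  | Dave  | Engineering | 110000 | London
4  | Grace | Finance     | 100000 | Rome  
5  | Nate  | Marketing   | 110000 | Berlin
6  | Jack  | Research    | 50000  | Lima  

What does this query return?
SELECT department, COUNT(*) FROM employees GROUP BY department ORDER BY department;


Assigning each row to its department group:
  Bob -> Engineering
  Alice -> Design
  Dave -> Engineering
  Grace -> Finance
  Nate -> Marketing
  Jack -> Research


5 groups:
Design, 1
Engineering, 2
Finance, 1
Marketing, 1
Research, 1


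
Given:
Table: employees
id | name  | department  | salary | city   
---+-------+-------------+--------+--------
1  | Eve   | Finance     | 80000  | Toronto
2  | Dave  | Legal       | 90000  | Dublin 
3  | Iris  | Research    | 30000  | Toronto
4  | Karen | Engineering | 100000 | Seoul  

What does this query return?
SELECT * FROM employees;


SELECT * returns all 4 rows with all columns

4 rows:
1, Eve, Finance, 80000, Toronto
2, Dave, Legal, 90000, Dublin
3, Iris, Research, 30000, Toronto
4, Karen, Engineering, 100000, Seoul


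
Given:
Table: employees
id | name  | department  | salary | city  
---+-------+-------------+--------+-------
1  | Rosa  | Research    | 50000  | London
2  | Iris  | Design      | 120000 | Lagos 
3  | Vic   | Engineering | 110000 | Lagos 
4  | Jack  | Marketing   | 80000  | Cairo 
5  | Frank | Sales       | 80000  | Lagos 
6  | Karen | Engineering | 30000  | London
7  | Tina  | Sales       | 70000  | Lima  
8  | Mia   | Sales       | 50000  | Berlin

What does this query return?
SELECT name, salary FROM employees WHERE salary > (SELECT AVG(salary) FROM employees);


Subquery: AVG(salary) = 73750.0
Filtering: salary > 73750.0
  Iris (120000) -> MATCH
  Vic (110000) -> MATCH
  Jack (80000) -> MATCH
  Frank (80000) -> MATCH


4 rows:
Iris, 120000
Vic, 110000
Jack, 80000
Frank, 80000


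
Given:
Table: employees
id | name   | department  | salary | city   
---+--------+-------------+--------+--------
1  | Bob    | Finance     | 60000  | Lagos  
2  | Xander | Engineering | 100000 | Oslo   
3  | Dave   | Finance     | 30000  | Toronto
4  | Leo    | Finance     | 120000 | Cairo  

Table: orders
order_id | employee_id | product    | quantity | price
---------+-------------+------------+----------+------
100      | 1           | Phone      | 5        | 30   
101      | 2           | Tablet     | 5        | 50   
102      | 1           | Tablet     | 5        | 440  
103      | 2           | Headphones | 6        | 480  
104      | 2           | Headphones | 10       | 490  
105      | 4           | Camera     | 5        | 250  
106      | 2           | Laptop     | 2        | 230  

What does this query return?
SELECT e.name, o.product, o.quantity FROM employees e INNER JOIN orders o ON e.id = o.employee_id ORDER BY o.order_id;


Joining employees.id = orders.employee_id:
  employee Bob (id=1) -> order Phone
  employee Xander (id=2) -> order Tablet
  employee Bob (id=1) -> order Tablet
  employee Xander (id=2) -> order Headphones
  employee Xander (id=2) -> order Headphones
  employee Leo (id=4) -> order Camera
  employee Xander (id=2) -> order Laptop


7 rows:
Bob, Phone, 5
Xander, Tablet, 5
Bob, Tablet, 5
Xander, Headphones, 6
Xander, Headphones, 10
Leo, Camera, 5
Xander, Laptop, 2


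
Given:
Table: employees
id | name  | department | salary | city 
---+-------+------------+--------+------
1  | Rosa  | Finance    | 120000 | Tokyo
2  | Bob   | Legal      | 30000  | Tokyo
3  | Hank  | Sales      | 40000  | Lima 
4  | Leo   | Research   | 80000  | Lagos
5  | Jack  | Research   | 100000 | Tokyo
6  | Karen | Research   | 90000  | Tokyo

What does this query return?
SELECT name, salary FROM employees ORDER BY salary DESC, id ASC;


Sorting by salary DESC, then id ASC for ties

6 rows:
Rosa, 120000
Jack, 100000
Karen, 90000
Leo, 80000
Hank, 40000
Bob, 30000


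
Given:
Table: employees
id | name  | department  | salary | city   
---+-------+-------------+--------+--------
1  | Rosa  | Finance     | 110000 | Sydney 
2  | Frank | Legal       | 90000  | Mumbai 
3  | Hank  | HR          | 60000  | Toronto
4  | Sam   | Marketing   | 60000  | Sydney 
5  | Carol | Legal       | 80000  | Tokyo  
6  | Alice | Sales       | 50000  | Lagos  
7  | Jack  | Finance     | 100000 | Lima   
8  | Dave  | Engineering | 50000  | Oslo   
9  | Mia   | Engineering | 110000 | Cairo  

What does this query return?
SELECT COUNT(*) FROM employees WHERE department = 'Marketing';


Counting rows where department = 'Marketing'
  Sam -> MATCH


1


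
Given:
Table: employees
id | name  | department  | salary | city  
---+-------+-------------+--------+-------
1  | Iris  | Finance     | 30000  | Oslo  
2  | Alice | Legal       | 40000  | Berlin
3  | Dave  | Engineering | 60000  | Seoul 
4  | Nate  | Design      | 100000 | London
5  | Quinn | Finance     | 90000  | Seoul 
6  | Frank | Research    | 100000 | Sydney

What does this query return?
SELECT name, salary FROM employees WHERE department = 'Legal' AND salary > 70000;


Filtering: department = 'Legal' AND salary > 70000
Matching: 0 rows

Empty result set (0 rows)


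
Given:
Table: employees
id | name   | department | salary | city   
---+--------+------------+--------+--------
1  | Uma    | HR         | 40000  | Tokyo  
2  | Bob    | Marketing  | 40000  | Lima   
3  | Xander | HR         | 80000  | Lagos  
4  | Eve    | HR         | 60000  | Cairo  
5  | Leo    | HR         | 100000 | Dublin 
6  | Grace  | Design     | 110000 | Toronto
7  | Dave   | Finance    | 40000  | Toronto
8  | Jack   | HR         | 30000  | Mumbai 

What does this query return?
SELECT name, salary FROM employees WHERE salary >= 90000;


Filtering: salary >= 90000
Matching: 2 rows

2 rows:
Leo, 100000
Grace, 110000


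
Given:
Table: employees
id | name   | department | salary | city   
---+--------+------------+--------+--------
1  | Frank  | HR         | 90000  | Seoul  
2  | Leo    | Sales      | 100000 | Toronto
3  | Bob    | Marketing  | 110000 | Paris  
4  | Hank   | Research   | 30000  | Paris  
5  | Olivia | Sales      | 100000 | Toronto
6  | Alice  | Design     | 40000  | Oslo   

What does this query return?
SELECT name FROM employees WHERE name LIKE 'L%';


LIKE 'L%' matches names starting with 'L'
Matching: 1

1 rows:
Leo


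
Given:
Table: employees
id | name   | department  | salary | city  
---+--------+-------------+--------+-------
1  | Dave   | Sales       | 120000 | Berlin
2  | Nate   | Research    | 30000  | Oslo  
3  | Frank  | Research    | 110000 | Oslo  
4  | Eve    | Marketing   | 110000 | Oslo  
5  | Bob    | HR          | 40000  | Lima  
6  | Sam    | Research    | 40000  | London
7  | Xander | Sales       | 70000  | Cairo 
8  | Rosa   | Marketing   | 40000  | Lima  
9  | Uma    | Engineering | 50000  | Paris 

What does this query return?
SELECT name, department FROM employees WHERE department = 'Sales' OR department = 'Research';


Filtering: department = 'Sales' OR 'Research'
Matching: 5 rows

5 rows:
Dave, Sales
Nate, Research
Frank, Research
Sam, Research
Xander, Sales


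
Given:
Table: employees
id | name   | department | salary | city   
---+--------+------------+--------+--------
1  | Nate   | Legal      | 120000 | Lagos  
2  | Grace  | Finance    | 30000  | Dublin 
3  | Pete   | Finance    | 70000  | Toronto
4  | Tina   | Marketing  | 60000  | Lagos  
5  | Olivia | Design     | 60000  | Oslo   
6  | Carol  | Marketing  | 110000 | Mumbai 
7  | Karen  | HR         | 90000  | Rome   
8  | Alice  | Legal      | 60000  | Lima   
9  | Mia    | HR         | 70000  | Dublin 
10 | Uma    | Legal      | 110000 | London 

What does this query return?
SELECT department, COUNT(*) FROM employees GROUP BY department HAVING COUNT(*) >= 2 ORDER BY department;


Groups with count >= 2:
  Finance: 2 -> PASS
  HR: 2 -> PASS
  Legal: 3 -> PASS
  Marketing: 2 -> PASS
  Design: 1 -> filtered out


4 groups:
Finance, 2
HR, 2
Legal, 3
Marketing, 2
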